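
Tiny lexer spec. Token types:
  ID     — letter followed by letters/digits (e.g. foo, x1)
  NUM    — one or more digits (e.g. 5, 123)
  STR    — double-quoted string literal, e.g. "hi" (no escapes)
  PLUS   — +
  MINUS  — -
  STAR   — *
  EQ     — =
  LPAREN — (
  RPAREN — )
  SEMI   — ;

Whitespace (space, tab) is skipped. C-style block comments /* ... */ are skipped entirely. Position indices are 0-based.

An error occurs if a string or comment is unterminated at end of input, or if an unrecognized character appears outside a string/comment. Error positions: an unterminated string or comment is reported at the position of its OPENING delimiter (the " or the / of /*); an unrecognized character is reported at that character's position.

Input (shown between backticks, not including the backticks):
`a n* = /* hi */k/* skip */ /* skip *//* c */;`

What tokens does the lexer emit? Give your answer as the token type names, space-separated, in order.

pos=0: emit ID 'a' (now at pos=1)
pos=2: emit ID 'n' (now at pos=3)
pos=3: emit STAR '*'
pos=5: emit EQ '='
pos=7: enter COMMENT mode (saw '/*')
exit COMMENT mode (now at pos=15)
pos=15: emit ID 'k' (now at pos=16)
pos=16: enter COMMENT mode (saw '/*')
exit COMMENT mode (now at pos=26)
pos=27: enter COMMENT mode (saw '/*')
exit COMMENT mode (now at pos=37)
pos=37: enter COMMENT mode (saw '/*')
exit COMMENT mode (now at pos=44)
pos=44: emit SEMI ';'
DONE. 6 tokens: [ID, ID, STAR, EQ, ID, SEMI]

Answer: ID ID STAR EQ ID SEMI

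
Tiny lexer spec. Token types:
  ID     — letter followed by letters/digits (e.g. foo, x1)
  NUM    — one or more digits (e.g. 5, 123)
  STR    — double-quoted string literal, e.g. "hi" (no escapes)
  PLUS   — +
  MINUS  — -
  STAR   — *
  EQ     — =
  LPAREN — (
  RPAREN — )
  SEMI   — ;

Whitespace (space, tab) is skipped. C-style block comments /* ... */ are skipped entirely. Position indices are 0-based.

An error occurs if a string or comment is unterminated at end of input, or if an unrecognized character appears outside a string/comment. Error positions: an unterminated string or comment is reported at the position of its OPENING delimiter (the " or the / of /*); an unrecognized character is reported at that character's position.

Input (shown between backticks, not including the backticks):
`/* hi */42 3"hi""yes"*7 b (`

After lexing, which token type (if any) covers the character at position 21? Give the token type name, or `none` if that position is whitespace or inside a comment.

pos=0: enter COMMENT mode (saw '/*')
exit COMMENT mode (now at pos=8)
pos=8: emit NUM '42' (now at pos=10)
pos=11: emit NUM '3' (now at pos=12)
pos=12: enter STRING mode
pos=12: emit STR "hi" (now at pos=16)
pos=16: enter STRING mode
pos=16: emit STR "yes" (now at pos=21)
pos=21: emit STAR '*'
pos=22: emit NUM '7' (now at pos=23)
pos=24: emit ID 'b' (now at pos=25)
pos=26: emit LPAREN '('
DONE. 8 tokens: [NUM, NUM, STR, STR, STAR, NUM, ID, LPAREN]
Position 21: char is '*' -> STAR

Answer: STAR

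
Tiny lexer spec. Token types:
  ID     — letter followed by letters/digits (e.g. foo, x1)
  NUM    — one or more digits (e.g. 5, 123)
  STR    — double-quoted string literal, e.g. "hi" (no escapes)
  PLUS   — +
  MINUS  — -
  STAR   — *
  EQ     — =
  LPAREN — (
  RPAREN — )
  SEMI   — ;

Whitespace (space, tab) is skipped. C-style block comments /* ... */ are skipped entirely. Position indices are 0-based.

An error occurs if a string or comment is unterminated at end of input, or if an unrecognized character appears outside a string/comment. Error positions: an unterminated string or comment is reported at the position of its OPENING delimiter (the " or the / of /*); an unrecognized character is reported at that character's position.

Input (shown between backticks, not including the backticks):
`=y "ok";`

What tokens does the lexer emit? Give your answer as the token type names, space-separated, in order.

pos=0: emit EQ '='
pos=1: emit ID 'y' (now at pos=2)
pos=3: enter STRING mode
pos=3: emit STR "ok" (now at pos=7)
pos=7: emit SEMI ';'
DONE. 4 tokens: [EQ, ID, STR, SEMI]

Answer: EQ ID STR SEMI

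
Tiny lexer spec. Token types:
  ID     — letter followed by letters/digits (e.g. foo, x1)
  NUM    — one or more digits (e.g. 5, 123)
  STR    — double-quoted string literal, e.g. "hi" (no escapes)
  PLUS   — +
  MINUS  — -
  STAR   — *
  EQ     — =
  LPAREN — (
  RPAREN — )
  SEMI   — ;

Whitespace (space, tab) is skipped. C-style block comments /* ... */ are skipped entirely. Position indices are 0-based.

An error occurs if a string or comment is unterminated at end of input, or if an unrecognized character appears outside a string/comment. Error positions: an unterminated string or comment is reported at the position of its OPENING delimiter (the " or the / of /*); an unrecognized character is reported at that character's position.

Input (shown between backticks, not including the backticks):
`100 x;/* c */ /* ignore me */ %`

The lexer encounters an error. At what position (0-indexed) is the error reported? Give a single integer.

pos=0: emit NUM '100' (now at pos=3)
pos=4: emit ID 'x' (now at pos=5)
pos=5: emit SEMI ';'
pos=6: enter COMMENT mode (saw '/*')
exit COMMENT mode (now at pos=13)
pos=14: enter COMMENT mode (saw '/*')
exit COMMENT mode (now at pos=29)
pos=30: ERROR — unrecognized char '%'

Answer: 30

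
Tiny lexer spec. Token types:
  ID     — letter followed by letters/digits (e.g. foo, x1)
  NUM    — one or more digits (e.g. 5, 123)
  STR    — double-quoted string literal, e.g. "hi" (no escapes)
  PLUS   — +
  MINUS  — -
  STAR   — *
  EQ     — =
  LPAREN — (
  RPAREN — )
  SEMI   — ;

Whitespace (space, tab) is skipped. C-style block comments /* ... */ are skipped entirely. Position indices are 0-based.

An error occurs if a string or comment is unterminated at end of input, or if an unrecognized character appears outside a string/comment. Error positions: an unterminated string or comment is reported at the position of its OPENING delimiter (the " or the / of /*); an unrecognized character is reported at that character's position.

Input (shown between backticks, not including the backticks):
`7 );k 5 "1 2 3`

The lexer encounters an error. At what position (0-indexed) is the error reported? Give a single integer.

pos=0: emit NUM '7' (now at pos=1)
pos=2: emit RPAREN ')'
pos=3: emit SEMI ';'
pos=4: emit ID 'k' (now at pos=5)
pos=6: emit NUM '5' (now at pos=7)
pos=8: enter STRING mode
pos=8: ERROR — unterminated string

Answer: 8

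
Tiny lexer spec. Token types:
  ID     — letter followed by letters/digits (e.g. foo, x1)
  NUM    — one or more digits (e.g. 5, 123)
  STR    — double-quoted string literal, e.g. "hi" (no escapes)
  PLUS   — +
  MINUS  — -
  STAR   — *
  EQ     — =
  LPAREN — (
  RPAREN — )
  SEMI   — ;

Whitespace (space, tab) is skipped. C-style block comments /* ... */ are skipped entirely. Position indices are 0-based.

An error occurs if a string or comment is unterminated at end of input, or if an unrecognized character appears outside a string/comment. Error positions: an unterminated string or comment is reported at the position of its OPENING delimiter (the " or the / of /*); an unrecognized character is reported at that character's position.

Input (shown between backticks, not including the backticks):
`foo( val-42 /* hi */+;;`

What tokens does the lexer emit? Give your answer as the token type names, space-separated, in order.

pos=0: emit ID 'foo' (now at pos=3)
pos=3: emit LPAREN '('
pos=5: emit ID 'val' (now at pos=8)
pos=8: emit MINUS '-'
pos=9: emit NUM '42' (now at pos=11)
pos=12: enter COMMENT mode (saw '/*')
exit COMMENT mode (now at pos=20)
pos=20: emit PLUS '+'
pos=21: emit SEMI ';'
pos=22: emit SEMI ';'
DONE. 8 tokens: [ID, LPAREN, ID, MINUS, NUM, PLUS, SEMI, SEMI]

Answer: ID LPAREN ID MINUS NUM PLUS SEMI SEMI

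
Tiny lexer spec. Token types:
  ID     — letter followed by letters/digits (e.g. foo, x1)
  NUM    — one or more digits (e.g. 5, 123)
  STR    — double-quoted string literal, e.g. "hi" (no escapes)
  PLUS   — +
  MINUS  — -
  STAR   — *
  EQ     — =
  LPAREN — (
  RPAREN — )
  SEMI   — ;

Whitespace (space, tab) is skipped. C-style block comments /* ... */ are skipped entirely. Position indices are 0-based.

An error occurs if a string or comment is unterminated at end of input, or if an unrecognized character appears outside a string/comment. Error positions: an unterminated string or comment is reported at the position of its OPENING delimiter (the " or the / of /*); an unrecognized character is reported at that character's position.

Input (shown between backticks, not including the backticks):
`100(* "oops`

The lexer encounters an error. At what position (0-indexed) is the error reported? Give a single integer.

Answer: 6

Derivation:
pos=0: emit NUM '100' (now at pos=3)
pos=3: emit LPAREN '('
pos=4: emit STAR '*'
pos=6: enter STRING mode
pos=6: ERROR — unterminated string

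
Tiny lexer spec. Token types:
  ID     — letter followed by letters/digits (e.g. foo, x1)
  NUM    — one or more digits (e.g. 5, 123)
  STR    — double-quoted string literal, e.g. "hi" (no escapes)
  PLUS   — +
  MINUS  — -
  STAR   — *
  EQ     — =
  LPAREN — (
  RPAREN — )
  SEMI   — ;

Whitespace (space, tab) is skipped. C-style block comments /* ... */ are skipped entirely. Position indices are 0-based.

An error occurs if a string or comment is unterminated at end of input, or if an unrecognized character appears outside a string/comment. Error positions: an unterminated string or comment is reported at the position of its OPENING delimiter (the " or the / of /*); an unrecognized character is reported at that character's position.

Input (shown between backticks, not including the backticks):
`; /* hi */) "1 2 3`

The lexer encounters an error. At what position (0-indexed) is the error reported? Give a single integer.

pos=0: emit SEMI ';'
pos=2: enter COMMENT mode (saw '/*')
exit COMMENT mode (now at pos=10)
pos=10: emit RPAREN ')'
pos=12: enter STRING mode
pos=12: ERROR — unterminated string

Answer: 12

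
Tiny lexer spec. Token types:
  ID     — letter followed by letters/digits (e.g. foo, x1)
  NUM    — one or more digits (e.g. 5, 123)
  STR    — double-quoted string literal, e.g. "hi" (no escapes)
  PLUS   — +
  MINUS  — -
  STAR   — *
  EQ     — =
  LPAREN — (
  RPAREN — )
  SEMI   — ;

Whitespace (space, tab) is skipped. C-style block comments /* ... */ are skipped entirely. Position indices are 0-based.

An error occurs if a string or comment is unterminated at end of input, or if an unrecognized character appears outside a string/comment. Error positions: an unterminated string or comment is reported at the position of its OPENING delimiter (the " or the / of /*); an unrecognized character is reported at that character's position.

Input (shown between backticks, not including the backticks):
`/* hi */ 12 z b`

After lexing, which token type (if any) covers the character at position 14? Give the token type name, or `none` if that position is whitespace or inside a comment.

pos=0: enter COMMENT mode (saw '/*')
exit COMMENT mode (now at pos=8)
pos=9: emit NUM '12' (now at pos=11)
pos=12: emit ID 'z' (now at pos=13)
pos=14: emit ID 'b' (now at pos=15)
DONE. 3 tokens: [NUM, ID, ID]
Position 14: char is 'b' -> ID

Answer: ID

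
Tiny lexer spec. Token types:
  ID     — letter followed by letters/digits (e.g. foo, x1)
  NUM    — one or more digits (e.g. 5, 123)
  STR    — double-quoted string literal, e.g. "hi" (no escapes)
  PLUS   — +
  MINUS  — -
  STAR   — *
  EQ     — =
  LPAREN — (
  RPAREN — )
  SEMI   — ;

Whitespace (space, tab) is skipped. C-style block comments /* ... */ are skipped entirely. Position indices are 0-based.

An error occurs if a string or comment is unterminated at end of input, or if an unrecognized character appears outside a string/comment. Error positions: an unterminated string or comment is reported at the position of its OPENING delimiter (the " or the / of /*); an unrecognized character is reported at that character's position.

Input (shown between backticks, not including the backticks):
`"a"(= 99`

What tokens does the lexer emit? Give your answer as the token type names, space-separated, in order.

Answer: STR LPAREN EQ NUM

Derivation:
pos=0: enter STRING mode
pos=0: emit STR "a" (now at pos=3)
pos=3: emit LPAREN '('
pos=4: emit EQ '='
pos=6: emit NUM '99' (now at pos=8)
DONE. 4 tokens: [STR, LPAREN, EQ, NUM]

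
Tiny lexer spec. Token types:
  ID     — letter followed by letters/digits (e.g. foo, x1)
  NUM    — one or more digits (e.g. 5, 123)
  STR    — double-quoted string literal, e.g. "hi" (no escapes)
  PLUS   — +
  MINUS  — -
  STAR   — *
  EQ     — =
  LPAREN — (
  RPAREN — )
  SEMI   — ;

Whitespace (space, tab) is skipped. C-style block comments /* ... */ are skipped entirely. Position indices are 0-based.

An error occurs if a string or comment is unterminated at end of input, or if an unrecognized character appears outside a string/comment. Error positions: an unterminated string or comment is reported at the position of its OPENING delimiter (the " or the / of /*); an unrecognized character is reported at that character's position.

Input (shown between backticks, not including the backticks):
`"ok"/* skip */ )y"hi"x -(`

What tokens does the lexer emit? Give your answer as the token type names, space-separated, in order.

Answer: STR RPAREN ID STR ID MINUS LPAREN

Derivation:
pos=0: enter STRING mode
pos=0: emit STR "ok" (now at pos=4)
pos=4: enter COMMENT mode (saw '/*')
exit COMMENT mode (now at pos=14)
pos=15: emit RPAREN ')'
pos=16: emit ID 'y' (now at pos=17)
pos=17: enter STRING mode
pos=17: emit STR "hi" (now at pos=21)
pos=21: emit ID 'x' (now at pos=22)
pos=23: emit MINUS '-'
pos=24: emit LPAREN '('
DONE. 7 tokens: [STR, RPAREN, ID, STR, ID, MINUS, LPAREN]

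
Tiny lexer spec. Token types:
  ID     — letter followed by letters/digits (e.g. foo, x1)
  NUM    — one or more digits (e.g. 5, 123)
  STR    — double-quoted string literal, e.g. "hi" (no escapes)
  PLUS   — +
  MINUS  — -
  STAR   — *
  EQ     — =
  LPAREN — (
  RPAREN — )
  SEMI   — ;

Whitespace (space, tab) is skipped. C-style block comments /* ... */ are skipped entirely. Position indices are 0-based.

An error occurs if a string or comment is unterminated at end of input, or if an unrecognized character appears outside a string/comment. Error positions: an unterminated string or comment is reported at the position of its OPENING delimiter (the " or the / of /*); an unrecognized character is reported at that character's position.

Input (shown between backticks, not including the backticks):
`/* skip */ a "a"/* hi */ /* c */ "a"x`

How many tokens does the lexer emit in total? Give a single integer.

pos=0: enter COMMENT mode (saw '/*')
exit COMMENT mode (now at pos=10)
pos=11: emit ID 'a' (now at pos=12)
pos=13: enter STRING mode
pos=13: emit STR "a" (now at pos=16)
pos=16: enter COMMENT mode (saw '/*')
exit COMMENT mode (now at pos=24)
pos=25: enter COMMENT mode (saw '/*')
exit COMMENT mode (now at pos=32)
pos=33: enter STRING mode
pos=33: emit STR "a" (now at pos=36)
pos=36: emit ID 'x' (now at pos=37)
DONE. 4 tokens: [ID, STR, STR, ID]

Answer: 4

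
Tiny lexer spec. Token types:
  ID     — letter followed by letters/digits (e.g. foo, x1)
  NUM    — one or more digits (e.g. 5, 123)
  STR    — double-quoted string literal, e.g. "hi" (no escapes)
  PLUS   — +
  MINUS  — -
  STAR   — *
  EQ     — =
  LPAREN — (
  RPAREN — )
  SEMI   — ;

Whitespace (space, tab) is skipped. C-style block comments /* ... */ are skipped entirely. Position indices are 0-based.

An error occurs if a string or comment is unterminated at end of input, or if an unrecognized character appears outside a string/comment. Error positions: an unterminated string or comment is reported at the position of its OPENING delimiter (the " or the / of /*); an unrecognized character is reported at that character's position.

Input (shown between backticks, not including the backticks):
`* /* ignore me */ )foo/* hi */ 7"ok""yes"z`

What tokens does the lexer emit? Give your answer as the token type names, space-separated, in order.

pos=0: emit STAR '*'
pos=2: enter COMMENT mode (saw '/*')
exit COMMENT mode (now at pos=17)
pos=18: emit RPAREN ')'
pos=19: emit ID 'foo' (now at pos=22)
pos=22: enter COMMENT mode (saw '/*')
exit COMMENT mode (now at pos=30)
pos=31: emit NUM '7' (now at pos=32)
pos=32: enter STRING mode
pos=32: emit STR "ok" (now at pos=36)
pos=36: enter STRING mode
pos=36: emit STR "yes" (now at pos=41)
pos=41: emit ID 'z' (now at pos=42)
DONE. 7 tokens: [STAR, RPAREN, ID, NUM, STR, STR, ID]

Answer: STAR RPAREN ID NUM STR STR ID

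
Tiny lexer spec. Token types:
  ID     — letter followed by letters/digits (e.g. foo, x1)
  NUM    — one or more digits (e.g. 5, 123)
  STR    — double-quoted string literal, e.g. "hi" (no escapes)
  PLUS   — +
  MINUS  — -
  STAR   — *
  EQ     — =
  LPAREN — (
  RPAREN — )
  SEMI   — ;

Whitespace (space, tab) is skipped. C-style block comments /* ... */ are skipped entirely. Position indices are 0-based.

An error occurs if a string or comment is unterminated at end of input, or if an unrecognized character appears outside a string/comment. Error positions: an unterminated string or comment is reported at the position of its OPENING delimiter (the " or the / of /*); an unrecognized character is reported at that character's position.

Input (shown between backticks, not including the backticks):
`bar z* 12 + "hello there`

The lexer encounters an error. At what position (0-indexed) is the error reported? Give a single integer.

pos=0: emit ID 'bar' (now at pos=3)
pos=4: emit ID 'z' (now at pos=5)
pos=5: emit STAR '*'
pos=7: emit NUM '12' (now at pos=9)
pos=10: emit PLUS '+'
pos=12: enter STRING mode
pos=12: ERROR — unterminated string

Answer: 12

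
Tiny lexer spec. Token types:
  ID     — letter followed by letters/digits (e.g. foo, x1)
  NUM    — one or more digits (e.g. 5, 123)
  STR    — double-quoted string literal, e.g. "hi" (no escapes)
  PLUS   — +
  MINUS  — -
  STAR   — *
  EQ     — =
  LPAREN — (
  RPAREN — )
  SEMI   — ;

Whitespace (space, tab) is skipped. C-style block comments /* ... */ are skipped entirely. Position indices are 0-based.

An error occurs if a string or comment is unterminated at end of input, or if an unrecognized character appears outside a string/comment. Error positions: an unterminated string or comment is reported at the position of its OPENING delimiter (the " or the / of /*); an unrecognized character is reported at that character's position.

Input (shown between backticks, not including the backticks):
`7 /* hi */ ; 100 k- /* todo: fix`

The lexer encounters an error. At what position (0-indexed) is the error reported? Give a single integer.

Answer: 20

Derivation:
pos=0: emit NUM '7' (now at pos=1)
pos=2: enter COMMENT mode (saw '/*')
exit COMMENT mode (now at pos=10)
pos=11: emit SEMI ';'
pos=13: emit NUM '100' (now at pos=16)
pos=17: emit ID 'k' (now at pos=18)
pos=18: emit MINUS '-'
pos=20: enter COMMENT mode (saw '/*')
pos=20: ERROR — unterminated comment (reached EOF)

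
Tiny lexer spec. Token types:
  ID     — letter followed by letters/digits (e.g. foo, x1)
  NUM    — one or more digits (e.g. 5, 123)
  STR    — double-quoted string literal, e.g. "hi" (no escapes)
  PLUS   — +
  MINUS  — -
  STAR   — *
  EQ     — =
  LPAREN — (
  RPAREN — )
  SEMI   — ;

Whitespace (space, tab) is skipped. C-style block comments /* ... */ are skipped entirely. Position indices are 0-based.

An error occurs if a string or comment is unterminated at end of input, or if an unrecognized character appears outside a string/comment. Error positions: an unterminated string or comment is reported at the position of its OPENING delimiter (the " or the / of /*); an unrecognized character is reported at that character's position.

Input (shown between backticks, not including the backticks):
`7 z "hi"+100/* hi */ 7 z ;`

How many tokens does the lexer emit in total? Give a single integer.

Answer: 8

Derivation:
pos=0: emit NUM '7' (now at pos=1)
pos=2: emit ID 'z' (now at pos=3)
pos=4: enter STRING mode
pos=4: emit STR "hi" (now at pos=8)
pos=8: emit PLUS '+'
pos=9: emit NUM '100' (now at pos=12)
pos=12: enter COMMENT mode (saw '/*')
exit COMMENT mode (now at pos=20)
pos=21: emit NUM '7' (now at pos=22)
pos=23: emit ID 'z' (now at pos=24)
pos=25: emit SEMI ';'
DONE. 8 tokens: [NUM, ID, STR, PLUS, NUM, NUM, ID, SEMI]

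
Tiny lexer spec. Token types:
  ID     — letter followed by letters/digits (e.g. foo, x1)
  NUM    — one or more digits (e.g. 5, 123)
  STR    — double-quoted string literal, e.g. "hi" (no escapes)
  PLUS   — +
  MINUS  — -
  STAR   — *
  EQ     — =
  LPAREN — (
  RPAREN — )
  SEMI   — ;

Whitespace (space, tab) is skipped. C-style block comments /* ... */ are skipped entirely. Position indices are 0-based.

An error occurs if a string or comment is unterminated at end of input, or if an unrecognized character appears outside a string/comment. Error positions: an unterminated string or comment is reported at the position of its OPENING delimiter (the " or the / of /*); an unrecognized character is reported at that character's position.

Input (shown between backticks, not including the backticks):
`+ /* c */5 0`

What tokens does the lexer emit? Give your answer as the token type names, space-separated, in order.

pos=0: emit PLUS '+'
pos=2: enter COMMENT mode (saw '/*')
exit COMMENT mode (now at pos=9)
pos=9: emit NUM '5' (now at pos=10)
pos=11: emit NUM '0' (now at pos=12)
DONE. 3 tokens: [PLUS, NUM, NUM]

Answer: PLUS NUM NUM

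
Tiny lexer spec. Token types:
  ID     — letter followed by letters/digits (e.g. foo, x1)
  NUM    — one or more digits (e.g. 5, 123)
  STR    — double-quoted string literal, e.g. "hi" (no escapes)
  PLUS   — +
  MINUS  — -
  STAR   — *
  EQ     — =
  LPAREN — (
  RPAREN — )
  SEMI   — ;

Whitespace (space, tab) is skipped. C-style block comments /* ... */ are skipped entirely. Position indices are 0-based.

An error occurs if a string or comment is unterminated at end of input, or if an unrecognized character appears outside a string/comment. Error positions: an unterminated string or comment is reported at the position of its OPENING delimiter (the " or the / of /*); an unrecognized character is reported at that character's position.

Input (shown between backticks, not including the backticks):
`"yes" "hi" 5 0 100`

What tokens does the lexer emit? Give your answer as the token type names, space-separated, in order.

Answer: STR STR NUM NUM NUM

Derivation:
pos=0: enter STRING mode
pos=0: emit STR "yes" (now at pos=5)
pos=6: enter STRING mode
pos=6: emit STR "hi" (now at pos=10)
pos=11: emit NUM '5' (now at pos=12)
pos=13: emit NUM '0' (now at pos=14)
pos=15: emit NUM '100' (now at pos=18)
DONE. 5 tokens: [STR, STR, NUM, NUM, NUM]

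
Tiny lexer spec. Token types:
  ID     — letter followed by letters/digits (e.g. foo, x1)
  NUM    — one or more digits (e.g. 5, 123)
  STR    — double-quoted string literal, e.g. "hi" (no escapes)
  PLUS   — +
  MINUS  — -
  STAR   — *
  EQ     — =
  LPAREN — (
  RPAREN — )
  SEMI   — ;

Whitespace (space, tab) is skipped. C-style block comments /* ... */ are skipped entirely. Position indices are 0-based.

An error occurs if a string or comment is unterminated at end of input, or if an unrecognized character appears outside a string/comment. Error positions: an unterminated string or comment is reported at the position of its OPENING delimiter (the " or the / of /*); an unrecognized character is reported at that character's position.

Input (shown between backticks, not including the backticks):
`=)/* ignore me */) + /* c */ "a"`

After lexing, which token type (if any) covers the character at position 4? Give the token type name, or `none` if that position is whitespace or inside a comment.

pos=0: emit EQ '='
pos=1: emit RPAREN ')'
pos=2: enter COMMENT mode (saw '/*')
exit COMMENT mode (now at pos=17)
pos=17: emit RPAREN ')'
pos=19: emit PLUS '+'
pos=21: enter COMMENT mode (saw '/*')
exit COMMENT mode (now at pos=28)
pos=29: enter STRING mode
pos=29: emit STR "a" (now at pos=32)
DONE. 5 tokens: [EQ, RPAREN, RPAREN, PLUS, STR]
Position 4: char is ' ' -> none

Answer: none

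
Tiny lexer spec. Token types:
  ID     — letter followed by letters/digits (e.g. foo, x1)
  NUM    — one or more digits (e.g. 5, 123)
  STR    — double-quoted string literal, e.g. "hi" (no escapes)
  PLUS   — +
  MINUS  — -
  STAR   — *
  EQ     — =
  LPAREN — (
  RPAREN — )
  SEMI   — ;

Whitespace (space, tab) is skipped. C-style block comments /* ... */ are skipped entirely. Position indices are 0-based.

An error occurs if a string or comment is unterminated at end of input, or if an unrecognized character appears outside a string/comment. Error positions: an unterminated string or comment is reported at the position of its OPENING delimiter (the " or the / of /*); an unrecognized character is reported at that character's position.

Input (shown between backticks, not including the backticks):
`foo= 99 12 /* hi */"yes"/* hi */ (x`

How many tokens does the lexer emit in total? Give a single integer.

Answer: 7

Derivation:
pos=0: emit ID 'foo' (now at pos=3)
pos=3: emit EQ '='
pos=5: emit NUM '99' (now at pos=7)
pos=8: emit NUM '12' (now at pos=10)
pos=11: enter COMMENT mode (saw '/*')
exit COMMENT mode (now at pos=19)
pos=19: enter STRING mode
pos=19: emit STR "yes" (now at pos=24)
pos=24: enter COMMENT mode (saw '/*')
exit COMMENT mode (now at pos=32)
pos=33: emit LPAREN '('
pos=34: emit ID 'x' (now at pos=35)
DONE. 7 tokens: [ID, EQ, NUM, NUM, STR, LPAREN, ID]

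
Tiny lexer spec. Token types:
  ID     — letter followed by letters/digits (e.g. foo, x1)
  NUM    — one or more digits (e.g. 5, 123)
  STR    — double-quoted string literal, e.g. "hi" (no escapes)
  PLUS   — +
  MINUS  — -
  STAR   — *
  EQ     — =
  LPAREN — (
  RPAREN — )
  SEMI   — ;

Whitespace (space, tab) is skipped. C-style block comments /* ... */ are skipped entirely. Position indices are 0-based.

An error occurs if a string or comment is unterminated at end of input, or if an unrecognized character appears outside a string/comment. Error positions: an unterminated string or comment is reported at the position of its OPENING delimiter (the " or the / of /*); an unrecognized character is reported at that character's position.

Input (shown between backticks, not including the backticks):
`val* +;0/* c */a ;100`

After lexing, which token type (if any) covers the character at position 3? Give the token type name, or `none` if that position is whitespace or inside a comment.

pos=0: emit ID 'val' (now at pos=3)
pos=3: emit STAR '*'
pos=5: emit PLUS '+'
pos=6: emit SEMI ';'
pos=7: emit NUM '0' (now at pos=8)
pos=8: enter COMMENT mode (saw '/*')
exit COMMENT mode (now at pos=15)
pos=15: emit ID 'a' (now at pos=16)
pos=17: emit SEMI ';'
pos=18: emit NUM '100' (now at pos=21)
DONE. 8 tokens: [ID, STAR, PLUS, SEMI, NUM, ID, SEMI, NUM]
Position 3: char is '*' -> STAR

Answer: STAR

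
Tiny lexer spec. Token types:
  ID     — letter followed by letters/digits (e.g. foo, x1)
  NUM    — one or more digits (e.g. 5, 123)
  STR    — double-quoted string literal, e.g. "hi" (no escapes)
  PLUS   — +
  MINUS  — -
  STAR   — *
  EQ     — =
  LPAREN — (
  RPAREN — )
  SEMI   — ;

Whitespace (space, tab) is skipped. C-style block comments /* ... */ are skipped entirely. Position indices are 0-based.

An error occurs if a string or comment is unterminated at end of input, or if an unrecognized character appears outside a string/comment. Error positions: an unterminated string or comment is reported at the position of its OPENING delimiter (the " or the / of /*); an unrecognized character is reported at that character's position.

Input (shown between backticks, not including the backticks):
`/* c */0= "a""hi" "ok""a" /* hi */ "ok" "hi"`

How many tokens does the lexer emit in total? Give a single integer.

pos=0: enter COMMENT mode (saw '/*')
exit COMMENT mode (now at pos=7)
pos=7: emit NUM '0' (now at pos=8)
pos=8: emit EQ '='
pos=10: enter STRING mode
pos=10: emit STR "a" (now at pos=13)
pos=13: enter STRING mode
pos=13: emit STR "hi" (now at pos=17)
pos=18: enter STRING mode
pos=18: emit STR "ok" (now at pos=22)
pos=22: enter STRING mode
pos=22: emit STR "a" (now at pos=25)
pos=26: enter COMMENT mode (saw '/*')
exit COMMENT mode (now at pos=34)
pos=35: enter STRING mode
pos=35: emit STR "ok" (now at pos=39)
pos=40: enter STRING mode
pos=40: emit STR "hi" (now at pos=44)
DONE. 8 tokens: [NUM, EQ, STR, STR, STR, STR, STR, STR]

Answer: 8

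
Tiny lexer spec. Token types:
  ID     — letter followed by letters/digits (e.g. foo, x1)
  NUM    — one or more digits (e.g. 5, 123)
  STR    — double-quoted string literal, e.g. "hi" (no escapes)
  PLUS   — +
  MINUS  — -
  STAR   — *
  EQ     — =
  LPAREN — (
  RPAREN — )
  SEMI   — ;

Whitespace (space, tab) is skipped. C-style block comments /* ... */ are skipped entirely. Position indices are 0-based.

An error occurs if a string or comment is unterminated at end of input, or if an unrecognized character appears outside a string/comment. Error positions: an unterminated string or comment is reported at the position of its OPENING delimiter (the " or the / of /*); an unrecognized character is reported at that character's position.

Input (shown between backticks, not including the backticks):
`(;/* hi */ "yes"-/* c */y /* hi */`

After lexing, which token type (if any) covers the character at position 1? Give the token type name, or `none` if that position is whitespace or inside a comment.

pos=0: emit LPAREN '('
pos=1: emit SEMI ';'
pos=2: enter COMMENT mode (saw '/*')
exit COMMENT mode (now at pos=10)
pos=11: enter STRING mode
pos=11: emit STR "yes" (now at pos=16)
pos=16: emit MINUS '-'
pos=17: enter COMMENT mode (saw '/*')
exit COMMENT mode (now at pos=24)
pos=24: emit ID 'y' (now at pos=25)
pos=26: enter COMMENT mode (saw '/*')
exit COMMENT mode (now at pos=34)
DONE. 5 tokens: [LPAREN, SEMI, STR, MINUS, ID]
Position 1: char is ';' -> SEMI

Answer: SEMI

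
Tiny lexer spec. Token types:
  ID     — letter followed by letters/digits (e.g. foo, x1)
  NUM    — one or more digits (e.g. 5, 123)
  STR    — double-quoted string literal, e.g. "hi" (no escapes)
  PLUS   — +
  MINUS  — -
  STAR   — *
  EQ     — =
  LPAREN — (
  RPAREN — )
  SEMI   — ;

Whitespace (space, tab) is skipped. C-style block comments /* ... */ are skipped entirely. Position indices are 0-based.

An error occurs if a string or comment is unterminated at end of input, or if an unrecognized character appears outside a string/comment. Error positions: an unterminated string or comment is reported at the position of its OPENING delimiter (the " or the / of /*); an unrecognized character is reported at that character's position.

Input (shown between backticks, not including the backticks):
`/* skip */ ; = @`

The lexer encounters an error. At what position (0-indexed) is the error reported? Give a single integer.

Answer: 15

Derivation:
pos=0: enter COMMENT mode (saw '/*')
exit COMMENT mode (now at pos=10)
pos=11: emit SEMI ';'
pos=13: emit EQ '='
pos=15: ERROR — unrecognized char '@'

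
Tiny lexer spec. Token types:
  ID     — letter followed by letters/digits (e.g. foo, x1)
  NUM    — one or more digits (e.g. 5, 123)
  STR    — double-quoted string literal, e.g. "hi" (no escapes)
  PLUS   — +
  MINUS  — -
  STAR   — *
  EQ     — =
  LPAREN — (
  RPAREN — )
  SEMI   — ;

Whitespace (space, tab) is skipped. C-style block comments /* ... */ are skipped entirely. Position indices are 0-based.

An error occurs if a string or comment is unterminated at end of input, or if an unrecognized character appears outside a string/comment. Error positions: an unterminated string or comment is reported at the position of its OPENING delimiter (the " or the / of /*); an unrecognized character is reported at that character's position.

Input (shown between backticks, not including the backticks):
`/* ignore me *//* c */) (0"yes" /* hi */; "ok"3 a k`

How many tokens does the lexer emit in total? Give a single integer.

Answer: 9

Derivation:
pos=0: enter COMMENT mode (saw '/*')
exit COMMENT mode (now at pos=15)
pos=15: enter COMMENT mode (saw '/*')
exit COMMENT mode (now at pos=22)
pos=22: emit RPAREN ')'
pos=24: emit LPAREN '('
pos=25: emit NUM '0' (now at pos=26)
pos=26: enter STRING mode
pos=26: emit STR "yes" (now at pos=31)
pos=32: enter COMMENT mode (saw '/*')
exit COMMENT mode (now at pos=40)
pos=40: emit SEMI ';'
pos=42: enter STRING mode
pos=42: emit STR "ok" (now at pos=46)
pos=46: emit NUM '3' (now at pos=47)
pos=48: emit ID 'a' (now at pos=49)
pos=50: emit ID 'k' (now at pos=51)
DONE. 9 tokens: [RPAREN, LPAREN, NUM, STR, SEMI, STR, NUM, ID, ID]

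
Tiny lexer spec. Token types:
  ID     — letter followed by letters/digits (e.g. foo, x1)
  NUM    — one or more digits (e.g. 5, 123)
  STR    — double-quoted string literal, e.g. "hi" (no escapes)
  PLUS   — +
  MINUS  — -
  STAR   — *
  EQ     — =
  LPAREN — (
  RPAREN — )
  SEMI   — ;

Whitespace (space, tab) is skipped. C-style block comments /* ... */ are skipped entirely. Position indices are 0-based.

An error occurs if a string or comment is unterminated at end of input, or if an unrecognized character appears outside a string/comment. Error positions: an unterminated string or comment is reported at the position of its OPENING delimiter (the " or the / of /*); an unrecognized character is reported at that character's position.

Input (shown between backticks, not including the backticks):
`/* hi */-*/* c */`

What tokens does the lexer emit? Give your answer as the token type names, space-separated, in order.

Answer: MINUS STAR

Derivation:
pos=0: enter COMMENT mode (saw '/*')
exit COMMENT mode (now at pos=8)
pos=8: emit MINUS '-'
pos=9: emit STAR '*'
pos=10: enter COMMENT mode (saw '/*')
exit COMMENT mode (now at pos=17)
DONE. 2 tokens: [MINUS, STAR]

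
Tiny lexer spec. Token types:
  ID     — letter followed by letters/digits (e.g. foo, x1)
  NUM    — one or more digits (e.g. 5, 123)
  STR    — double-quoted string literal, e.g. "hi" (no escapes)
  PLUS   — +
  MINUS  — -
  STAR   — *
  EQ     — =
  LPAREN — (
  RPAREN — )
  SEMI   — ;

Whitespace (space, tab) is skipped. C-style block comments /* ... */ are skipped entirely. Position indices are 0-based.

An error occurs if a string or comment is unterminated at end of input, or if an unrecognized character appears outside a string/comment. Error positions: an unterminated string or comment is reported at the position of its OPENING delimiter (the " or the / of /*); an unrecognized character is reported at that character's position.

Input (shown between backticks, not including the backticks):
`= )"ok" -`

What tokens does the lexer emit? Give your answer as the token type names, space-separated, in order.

pos=0: emit EQ '='
pos=2: emit RPAREN ')'
pos=3: enter STRING mode
pos=3: emit STR "ok" (now at pos=7)
pos=8: emit MINUS '-'
DONE. 4 tokens: [EQ, RPAREN, STR, MINUS]

Answer: EQ RPAREN STR MINUS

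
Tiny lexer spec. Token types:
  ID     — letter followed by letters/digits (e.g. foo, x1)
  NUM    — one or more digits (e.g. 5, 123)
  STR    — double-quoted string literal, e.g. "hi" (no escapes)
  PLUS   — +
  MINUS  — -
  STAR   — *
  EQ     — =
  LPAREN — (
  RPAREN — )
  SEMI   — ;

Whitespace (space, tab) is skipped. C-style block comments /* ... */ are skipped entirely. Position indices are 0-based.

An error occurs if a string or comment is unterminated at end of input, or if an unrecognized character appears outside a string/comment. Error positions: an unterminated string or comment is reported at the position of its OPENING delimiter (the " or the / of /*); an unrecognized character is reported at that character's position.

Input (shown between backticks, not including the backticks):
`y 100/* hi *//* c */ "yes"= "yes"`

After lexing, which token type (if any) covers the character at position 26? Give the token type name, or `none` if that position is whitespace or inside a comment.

Answer: EQ

Derivation:
pos=0: emit ID 'y' (now at pos=1)
pos=2: emit NUM '100' (now at pos=5)
pos=5: enter COMMENT mode (saw '/*')
exit COMMENT mode (now at pos=13)
pos=13: enter COMMENT mode (saw '/*')
exit COMMENT mode (now at pos=20)
pos=21: enter STRING mode
pos=21: emit STR "yes" (now at pos=26)
pos=26: emit EQ '='
pos=28: enter STRING mode
pos=28: emit STR "yes" (now at pos=33)
DONE. 5 tokens: [ID, NUM, STR, EQ, STR]
Position 26: char is '=' -> EQ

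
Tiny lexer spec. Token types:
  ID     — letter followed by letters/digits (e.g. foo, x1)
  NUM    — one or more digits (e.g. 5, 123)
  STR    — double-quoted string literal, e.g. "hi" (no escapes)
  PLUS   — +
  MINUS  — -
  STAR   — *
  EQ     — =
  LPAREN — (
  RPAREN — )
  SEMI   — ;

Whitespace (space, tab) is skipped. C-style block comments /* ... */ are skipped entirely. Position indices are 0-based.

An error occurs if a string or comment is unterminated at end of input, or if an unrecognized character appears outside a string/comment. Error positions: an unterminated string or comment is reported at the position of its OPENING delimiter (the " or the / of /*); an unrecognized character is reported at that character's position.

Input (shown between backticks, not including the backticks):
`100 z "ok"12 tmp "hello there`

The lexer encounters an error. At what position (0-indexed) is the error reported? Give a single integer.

Answer: 17

Derivation:
pos=0: emit NUM '100' (now at pos=3)
pos=4: emit ID 'z' (now at pos=5)
pos=6: enter STRING mode
pos=6: emit STR "ok" (now at pos=10)
pos=10: emit NUM '12' (now at pos=12)
pos=13: emit ID 'tmp' (now at pos=16)
pos=17: enter STRING mode
pos=17: ERROR — unterminated string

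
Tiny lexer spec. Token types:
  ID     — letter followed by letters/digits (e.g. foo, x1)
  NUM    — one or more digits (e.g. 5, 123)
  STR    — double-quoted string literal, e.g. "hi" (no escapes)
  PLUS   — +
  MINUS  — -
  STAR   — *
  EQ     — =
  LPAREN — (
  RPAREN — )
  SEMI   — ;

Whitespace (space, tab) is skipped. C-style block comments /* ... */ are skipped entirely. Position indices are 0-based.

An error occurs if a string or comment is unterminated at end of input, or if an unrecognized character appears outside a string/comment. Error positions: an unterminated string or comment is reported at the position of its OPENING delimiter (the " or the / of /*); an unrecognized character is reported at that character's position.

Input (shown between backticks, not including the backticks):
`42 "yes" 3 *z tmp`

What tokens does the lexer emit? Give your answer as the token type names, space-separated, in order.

pos=0: emit NUM '42' (now at pos=2)
pos=3: enter STRING mode
pos=3: emit STR "yes" (now at pos=8)
pos=9: emit NUM '3' (now at pos=10)
pos=11: emit STAR '*'
pos=12: emit ID 'z' (now at pos=13)
pos=14: emit ID 'tmp' (now at pos=17)
DONE. 6 tokens: [NUM, STR, NUM, STAR, ID, ID]

Answer: NUM STR NUM STAR ID ID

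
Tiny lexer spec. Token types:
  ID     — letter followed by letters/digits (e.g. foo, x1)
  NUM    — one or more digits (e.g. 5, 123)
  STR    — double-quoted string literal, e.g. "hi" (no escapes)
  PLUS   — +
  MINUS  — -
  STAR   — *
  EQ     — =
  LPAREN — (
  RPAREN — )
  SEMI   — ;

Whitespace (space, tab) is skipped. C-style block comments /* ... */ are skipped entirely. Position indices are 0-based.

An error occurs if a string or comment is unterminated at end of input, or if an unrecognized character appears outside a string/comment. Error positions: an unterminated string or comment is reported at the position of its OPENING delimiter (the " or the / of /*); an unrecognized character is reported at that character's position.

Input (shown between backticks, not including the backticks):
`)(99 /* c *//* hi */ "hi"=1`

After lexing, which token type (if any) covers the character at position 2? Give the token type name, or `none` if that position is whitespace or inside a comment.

pos=0: emit RPAREN ')'
pos=1: emit LPAREN '('
pos=2: emit NUM '99' (now at pos=4)
pos=5: enter COMMENT mode (saw '/*')
exit COMMENT mode (now at pos=12)
pos=12: enter COMMENT mode (saw '/*')
exit COMMENT mode (now at pos=20)
pos=21: enter STRING mode
pos=21: emit STR "hi" (now at pos=25)
pos=25: emit EQ '='
pos=26: emit NUM '1' (now at pos=27)
DONE. 6 tokens: [RPAREN, LPAREN, NUM, STR, EQ, NUM]
Position 2: char is '9' -> NUM

Answer: NUM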